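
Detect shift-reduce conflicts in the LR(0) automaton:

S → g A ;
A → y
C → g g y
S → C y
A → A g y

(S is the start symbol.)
No shift-reduce conflicts

Augment with S' → S and build the canonical LR(0) collection (I0 = CLOSURE({[S' → . S]}), then GOTO on every symbol after a dot until no new states appear). It has 12 states:
  I0: { [C → . g g y], [S → . C y], [S → . g A ;], [S' → . S] }  — shift
  I1: { [S → C . y] }  — shift
  I2: { [S' → S .] }  — accept
  I3: { [A → . A g y], [A → . y], [C → g . g y], [S → g . A ;] }  — shift
  I4: { [A → A . g y], [S → g A . ;] }  — shift
  I5: { [C → g g . y] }  — shift
  I6: { [A → y .] }  — reduce
  I7: { [C → g g y .] }  — reduce
  I8: { [S → g A ; .] }  — reduce
  I9: { [A → A g . y] }  — shift
  I10: { [A → A g y .] }  — reduce
  I11: { [S → C y .] }  — reduce

No state contains both a complete item and a shift item.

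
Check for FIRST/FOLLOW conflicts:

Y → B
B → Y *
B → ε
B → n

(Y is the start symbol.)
A FIRST/FOLLOW conflict occurs when a non-terminal N has a nullable alternative N → β (β ⇒* ε) and another alternative N → α with FIRST(α) ∩ FOLLOW(N) ≠ ∅: on such a lookahead the parser cannot decide between expanding α and letting N vanish via β.

Nullable non-terminals: B, Y.
FIRST sets used below: FIRST(Y) = { '*', 'n', ε }

B: nullable alternative(s) B → ε; FOLLOW(B) = { $, '*' }
  B → Y *: FIRST \ {ε} = { '*', 'n' } — overlaps FOLLOW(B) on { '*' }: CONFLICT
  B → ε: FIRST \ {ε} = { } — this is the only nullable alternative, skip
  B → n: FIRST \ {ε} = { 'n' } — disjoint from FOLLOW(B)
Y has a nullable alternative but only one production, so nothing to check.

So the grammar has 1 FIRST/FOLLOW conflict (marked CONFLICT above).

Answer: Yes. B → Y '*' with FOLLOW(B) on { '*' }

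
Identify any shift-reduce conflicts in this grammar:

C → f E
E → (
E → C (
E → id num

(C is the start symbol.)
No shift-reduce conflicts

A shift-reduce conflict occurs when an LR(0) state has both:
  - a complete (reduce) item [A → α .] (dot at the end), and
  - a shift item [B → β . c γ] (dot before a terminal).

Augment with C' → C and build the canonical LR(0) collection (I0 = CLOSURE({[C' → . C]}), then GOTO on every symbol after a dot until no new states appear). It has 9 states:
  I0: { [C → . f E], [C' → . C] }  — shift
  I1: { [C' → C .] }  — accept
  I2: { [C → . f E], [C → f . E], [E → . (], [E → . C (], [E → . id num] }  — shift
  I3: { [E → ( .] }  — reduce
  I4: { [E → C . (] }  — shift
  I5: { [C → f E .] }  — reduce
  I6: { [E → id . num] }  — shift
  I7: { [E → id num .] }  — reduce
  I8: { [E → C ( .] }  — reduce

No state contains both a complete item and a shift item.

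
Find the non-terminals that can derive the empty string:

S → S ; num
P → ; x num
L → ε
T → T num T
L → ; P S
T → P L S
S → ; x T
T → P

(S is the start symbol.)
{ 'L' }

A non-terminal is nullable if it can derive ε (the empty string): either it has an ε-production, or it has a production whose right-hand side consists entirely of nullable non-terminals.

ε-productions: L → ε
So L is immediately nullable.
No further non-terminal can be added: every production for the remaining non-terminals contains a terminal or a non-nullable non-terminal.
Nullable = { 'L' }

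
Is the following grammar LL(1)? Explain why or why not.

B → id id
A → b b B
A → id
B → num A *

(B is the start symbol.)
Yes, the grammar is LL(1).

A grammar is LL(1) if for each non-terminal N with multiple productions, the predict sets of those productions are pairwise disjoint, where PREDICT(N → α) = (FIRST(α) \ {ε}) ∪ (FOLLOW(N) if α ⇒* ε).

For B:
  PREDICT(B → id id) = { 'id' }
  PREDICT(B → num A '*') = { 'num' }
For A:
  PREDICT(A → b b B) = { 'b' }
  PREDICT(A → id) = { 'id' }

All predict sets are disjoint. The grammar IS LL(1).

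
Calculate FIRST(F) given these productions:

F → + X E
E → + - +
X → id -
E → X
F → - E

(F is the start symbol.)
{ '+', '-' }

From F → + X E:
  - '+' is a terminal: add '+' and stop
From F → - E:
  - '-' is a terminal: add '-' and stop

Collecting: FIRST(F) = { '+', '-' }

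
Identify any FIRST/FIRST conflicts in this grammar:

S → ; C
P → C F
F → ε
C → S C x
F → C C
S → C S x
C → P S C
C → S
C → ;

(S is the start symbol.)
A FIRST/FIRST conflict occurs when two productions N → α and N → β for the same non-terminal have FIRST(α) ∩ FIRST(β) ≠ ∅ (with ε ∈ FIRST of a nullable right-hand side, so two nullable alternatives also conflict).

FIRST sets of the non-terminals at (or reachable through a nullable prefix from) the front of some alternative:
  FIRST(C) = { ';' }
  FIRST(S) = { ';' }
  FIRST(P) = { ';' }

Productions for S:
  S → ; C: FIRST = { ';' }
  S → C S x: FIRST = { ';' }
Productions for F:
  F → ε: FIRST = { ε }
  F → C C: FIRST = { ';' }
Productions for C:
  C → S C x: FIRST = { ';' }
  C → P S C: FIRST = { ';' }
  C → S: FIRST = { ';' }
  C → ;: FIRST = { ';' }
P has only one production, so no FIRST/FIRST conflict is possible there.

Conflict for S: S → ; C and S → C S x
  Overlap: { ';' }
Conflict for C: C → S C x and C → P S C
  Overlap: { ';' }
Conflict for C: C → S C x and C → S
  Overlap: { ';' }
Conflict for C: C → S C x and C → ;
  Overlap: { ';' }
Conflict for C: C → P S C and C → S
  Overlap: { ';' }
Conflict for C: C → P S C and C → ;
  Overlap: { ';' }
Conflict for C: C → S and C → ;
  Overlap: { ';' }

Answer: Yes. S → ';' C / S → C S x on { ';' }; C → S C x / C → P S C on { ';' }; C → S C x / C → S on { ';' }; C → S C x / C → ';' on { ';' }; C → P S C / C → S on { ';' }; C → P S C / C → ';' on { ';' }; C → S / C → ';' on { ';' }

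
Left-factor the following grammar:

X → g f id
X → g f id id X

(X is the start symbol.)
Left-factoring transforms A → αβ₁ | αβ₂ into A → αA' and A' → β₁ | β₂
(α is the longest common prefix among the alternatives). Repeat until
no nonterminal has two alternatives with a common prefix.

Round 1: X has alternatives sharing prefix 'g f id'. Introduce X': X → g f id X'
  Add: X' → ε
  Add: X' → id X

No remaining common prefixes — done.

Resulting grammar:
X → g f id X'
X' → ε
X' → id X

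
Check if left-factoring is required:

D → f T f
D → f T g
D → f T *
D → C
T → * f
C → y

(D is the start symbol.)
Left-factoring is needed when two productions for the same non-terminal
share a common prefix on the right-hand side.

Productions for D:
  D → f T f
  D → f T g
  D → f T *
  D → C

Found common prefix 'f T' in productions for D

Answer: Yes, D has productions with common prefix 'f T'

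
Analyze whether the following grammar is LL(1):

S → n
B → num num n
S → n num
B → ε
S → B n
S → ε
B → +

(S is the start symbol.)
No. Predict set conflict for S: { 'n' }

A grammar is LL(1) if for each non-terminal N with multiple productions, the predict sets of those productions are pairwise disjoint, where PREDICT(N → α) = (FIRST(α) \ {ε}) ∪ (FOLLOW(N) if α ⇒* ε).

Relevant sets:
  FIRST(B) = { '+', 'num', ε }
  FOLLOW(S) = { $ }
  FOLLOW(B) = { 'n' }

For S:
  PREDICT(S → n) = { 'n' }
  PREDICT(S → n num) = { 'n' }
  PREDICT(S → B n) = { '+', 'n', 'num' }
  PREDICT(S → ε) = { $ }
For B:
  PREDICT(B → num num n) = { 'num' }
  PREDICT(B → ε) = { 'n' }
  PREDICT(B → '+') = { '+' }

Conflict found: Predict set conflict for S: { 'n' }
The grammar is NOT LL(1).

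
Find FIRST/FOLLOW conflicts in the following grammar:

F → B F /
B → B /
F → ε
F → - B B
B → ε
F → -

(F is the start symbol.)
Yes. F → B F '/' with FOLLOW(F) on { '/' }; B → B '/' with FOLLOW(B) on { '/' }

A FIRST/FOLLOW conflict occurs when a non-terminal N has a nullable alternative N → β (β ⇒* ε) and another alternative N → α with FIRST(α) ∩ FOLLOW(N) ≠ ∅: on such a lookahead the parser cannot decide between expanding α and letting N vanish via β.

Nullable non-terminals: B, F.
FIRST sets used below: FIRST(B) = { '/', ε }, FIRST(F) = { '-', '/', ε }

B: nullable alternative(s) B → ε; FOLLOW(B) = { $, '-', '/' }
  B → B /: FIRST \ {ε} = { '/' } — overlaps FOLLOW(B) on { '/' }: CONFLICT
  B → ε: FIRST \ {ε} = { } — this is the only nullable alternative, skip

F: nullable alternative(s) F → ε; FOLLOW(F) = { $, '/' }
  F → B F /: FIRST \ {ε} = { '-', '/' } — overlaps FOLLOW(F) on { '/' }: CONFLICT
  F → ε: FIRST \ {ε} = { } — this is the only nullable alternative, skip
  F → - B B: FIRST \ {ε} = { '-' } — disjoint from FOLLOW(F)
  F → -: FIRST \ {ε} = { '-' } — disjoint from FOLLOW(F)

So the grammar has 2 FIRST/FOLLOW conflicts (marked CONFLICT above).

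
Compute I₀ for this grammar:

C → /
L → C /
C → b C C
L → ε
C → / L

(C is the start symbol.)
{ [C → . / L], [C → . /], [C → . b C C], [C' → . C] }

First, augment the grammar with C' → C
I₀ = CLOSURE({ [C' → . C] }):
  [C' → . C] has the dot before C: add [C → . /], [C → . b C C], [C → . / L]
No further items can be added.

I₀ = { [C → . / L], [C → . /], [C → . b C C], [C' → . C] }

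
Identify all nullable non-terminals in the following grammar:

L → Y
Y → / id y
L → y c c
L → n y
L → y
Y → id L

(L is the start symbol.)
None

A non-terminal is nullable if it can derive ε (the empty string): either it has an ε-production, or it has a production whose right-hand side consists entirely of nullable non-terminals.

There are no ε-productions, so no non-terminal can derive ε.
No non-terminals are nullable.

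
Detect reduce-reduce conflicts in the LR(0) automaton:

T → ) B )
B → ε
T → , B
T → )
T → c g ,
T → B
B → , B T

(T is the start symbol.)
A reduce-reduce conflict occurs when an LR(0) state has two complete items [A → α .] and [B → β .] — both call for a reduction, and with no lookahead the parser cannot choose between them.

Augment with T' → T and build the canonical LR(0) collection (I0 = CLOSURE({[T' → . T]}), then GOTO on every symbol after a dot until no new states appear). It has 14 states:
  I0: { [B → . , B T], [B → .], [T → . ) B )], [T → . )], [T → . , B], [T → . B], [T → . c g ,], [T' → . T] }  — shift, reduce
  I1: { [B → . , B T], [B → .], [T → ) . B )], [T → ) .] }  — shift, 2 reduces
  I2: { [B → , . B T], [B → . , B T], [B → .], [T → , . B] }  — shift, reduce
  I3: { [T → B .] }  — reduce
  I4: { [T' → T .] }  — accept
  I5: { [T → c . g ,] }  — shift
  I6: { [T → c g . ,] }  — shift
  I7: { [T → c g , .] }  — reduce
  I8: { [B → , . B T], [B → . , B T], [B → .] }  — shift, reduce
  I9: { [B → , B . T], [B → . , B T], [B → .], [T → , B .], [T → . ) B )], [T → . )], [T → . , B], [T → . B], [T → . c g ,] }  — shift, 2 reduces
  I10: { [B → , B T .] }  — reduce
  I11: { [B → , B . T], [B → . , B T], [B → .], [T → . ) B )], [T → . )], [T → . , B], [T → . B], [T → . c g ,] }  — shift, reduce
  I12: { [T → ) B . )] }  — shift
  I13: { [T → ) B ) .] }  — reduce

I1 contains complete items [B → .], [T → ) .] — reduce-reduce conflict.
I9 contains complete items [B → .], [T → , B .] — reduce-reduce conflict.

Answer: Yes — I1: [B → .] vs [T → ) .]; I9: [B → .] vs [T → , B .]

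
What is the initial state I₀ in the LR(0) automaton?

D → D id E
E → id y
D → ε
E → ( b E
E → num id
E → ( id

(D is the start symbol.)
{ [D → . D id E], [D → .], [D' → . D] }

First, augment the grammar with D' → D
I₀ = CLOSURE({ [D' → . D] }):
  [D' → . D] has the dot before D: add [D → . D id E], [D → .]
No further items can be added.

I₀ = { [D → . D id E], [D → .], [D' → . D] }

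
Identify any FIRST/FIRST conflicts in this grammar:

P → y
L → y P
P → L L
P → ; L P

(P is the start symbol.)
Yes. P → y / P → L L on { 'y' }

FIRST sets of the non-terminals at (or reachable through a nullable prefix from) the front of some alternative:
  FIRST(L) = { 'y' }

Productions for P:
  P → y: FIRST = { 'y' }
  P → L L: FIRST = { 'y' }
  P → ; L P: FIRST = { ';' }
L has only one production, so no FIRST/FIRST conflict is possible there.

Conflict for P: P → y and P → L L
  Overlap: { 'y' }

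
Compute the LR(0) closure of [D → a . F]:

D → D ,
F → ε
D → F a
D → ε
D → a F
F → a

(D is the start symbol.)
{ [D → a . F], [F → . a], [F → .] }

To compute CLOSURE, for each item [A → α.Bβ] where B is a non-terminal, add [B → .γ] for all productions B → γ; repeat for the newly added items until nothing changes.

Start with: [D → a . F]
  [D → a . F] has the dot before F: add [F → .], [F → . a]
No further items can be added.

CLOSURE = { [D → a . F], [F → . a], [F → .] }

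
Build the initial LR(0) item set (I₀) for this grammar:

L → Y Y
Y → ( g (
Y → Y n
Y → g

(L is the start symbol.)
{ [L → . Y Y], [L' → . L], [Y → . ( g (], [Y → . Y n], [Y → . g] }

First, augment the grammar with L' → L
I₀ = CLOSURE({ [L' → . L] }):
  [L' → . L] has the dot before L: add [L → . Y Y]
  [L → . Y Y] has the dot before Y: add [Y → . ( g (], [Y → . Y n], [Y → . g]
No further items can be added.

I₀ = { [L → . Y Y], [L' → . L], [Y → . ( g (], [Y → . Y n], [Y → . g] }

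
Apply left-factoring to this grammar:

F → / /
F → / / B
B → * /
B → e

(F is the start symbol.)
F → / / F'
F' → ε
F' → B
B → * /
B → e

Left-factoring transforms A → αβ₁ | αβ₂ into A → αA' and A' → β₁ | β₂
(α is the longest common prefix among the alternatives). Repeat until
no nonterminal has two alternatives with a common prefix.

Round 1: F has alternatives sharing prefix '/ /'. Introduce F': F → / / F'
  Add: F' → ε
  Add: F' → B

No remaining common prefixes — done.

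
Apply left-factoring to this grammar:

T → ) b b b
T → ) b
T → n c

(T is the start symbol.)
T → ) b T'
T' → b b
T' → ε
T → n c

Left-factoring transforms A → αβ₁ | αβ₂ into A → αA' and A' → β₁ | β₂
(α is the longest common prefix among the alternatives). Repeat until
no nonterminal has two alternatives with a common prefix.

Round 1: T has alternatives sharing prefix ') b'. Introduce T': T → ) b T'
  Add: T' → b b
  Add: T' → ε

No remaining common prefixes — done.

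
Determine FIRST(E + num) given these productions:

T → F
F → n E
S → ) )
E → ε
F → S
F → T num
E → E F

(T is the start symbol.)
{ ')', '+', 'n' }

FIRST sets of the non-terminals involved (from the grammar, by fixed-point iteration):
  FIRST(E) = { ')', 'n', ε }

To compute FIRST(E + num), process the symbols left to right:
Symbol E is a non-terminal. Add FIRST(E) \ {ε} = { ')', 'n' }
E is nullable (ε ∈ FIRST(E)), continue to the next symbol.
Symbol + is a terminal. Add '+' and stop.
FIRST(E + num) = { ')', '+', 'n' }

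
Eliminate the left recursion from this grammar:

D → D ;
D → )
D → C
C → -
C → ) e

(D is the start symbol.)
D → ) D'
D → C D'
D' → ; D'
D' → ε
C → -
C → ) e

D is directly left-recursive. The standard transformation for
  A → A α₁ | ... | A α_m | β₁ | ... | β_n
is
  A  → β₁ A' | ... | β_n A'
  A' → α₁ A' | ... | α_m A' | ε

D → ) becomes D → ) D'
D → C becomes D → C D'
D → D ; becomes D' → ; D'
Add D' → ε

Productions for other non-terminals are unchanged:
  C → -
  C → ) e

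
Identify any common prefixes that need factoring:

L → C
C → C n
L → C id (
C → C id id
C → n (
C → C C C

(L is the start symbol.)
Yes, L has productions with common prefix 'C'; C has productions with common prefix 'C'

Left-factoring is needed when two productions for the same non-terminal
share a common prefix on the right-hand side.

Productions for L:
  L → C
  L → C id (
Productions for C:
  C → C n
  C → C id id
  C → n (
  C → C C C

Found common prefix 'C' in productions for L
Found common prefix 'C' in productions for C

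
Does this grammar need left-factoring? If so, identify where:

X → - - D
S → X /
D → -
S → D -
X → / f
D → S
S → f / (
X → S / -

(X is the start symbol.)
Left-factoring is needed when two productions for the same non-terminal
share a common prefix on the right-hand side.

Productions for X:
  X → - - D
  X → / f
  X → S / -
Productions for S:
  S → X /
  S → D -
  S → f / (
Productions for D:
  D → -
  D → S

No common prefixes found.

Answer: No, left-factoring is not needed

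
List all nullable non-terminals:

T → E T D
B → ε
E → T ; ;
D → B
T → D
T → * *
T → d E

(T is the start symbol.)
ε-productions: B → ε
So B is immediately nullable.
D → B: every symbol on the right is nullable, so D is nullable too.
T → D: every symbol on the right is nullable, so T is nullable too.
No further non-terminal can be added: every production for the remaining non-terminals contains a terminal or a non-nullable non-terminal.
Nullable = { 'B', 'D', 'T' }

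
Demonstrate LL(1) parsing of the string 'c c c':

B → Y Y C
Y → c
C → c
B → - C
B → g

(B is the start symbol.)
Stack is shown with the top on the left.

Stack    Input    Action
------------------------
B $      c c c $  output B → Y Y C
Y Y C $  c c c $  output Y → c
c Y C $  c c c $  match 'c'
Y C $    c c $    output Y → c
c C $    c c $    match 'c'
C $      c $      output C → c
c $      c $      match 'c'
$        $        accept

The string is accepted.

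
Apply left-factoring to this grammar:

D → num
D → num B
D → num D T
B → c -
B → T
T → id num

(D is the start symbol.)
D → num D'
D' → ε
D' → B
D' → D T
B → c -
B → T
T → id num

Left-factoring transforms A → αβ₁ | αβ₂ into A → αA' and A' → β₁ | β₂
(α is the longest common prefix among the alternatives). Repeat until
no nonterminal has two alternatives with a common prefix.

Round 1: D has alternatives sharing prefix 'num'. Introduce D': D → num D'
  Add: D' → ε
  Add: D' → B
  Add: D' → D T

No remaining common prefixes — done.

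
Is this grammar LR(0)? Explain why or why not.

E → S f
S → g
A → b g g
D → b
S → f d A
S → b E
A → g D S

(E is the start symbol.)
A grammar is LR(0) if no state in the canonical LR(0) collection has:
  - both a shift item (dot before a terminal) and a complete item (shift-reduce conflict), or
  - two or more complete items (reduce-reduce conflict; the accept item [E' → E .] counts as a complete item here).

Augment with E' → E and build the canonical LR(0) collection (I0 = CLOSURE({[E' → . E]}), then GOTO on every symbol after a dot until no new states appear). It has 17 states:
  I0: { [E → . S f], [E' → . E], [S → . b E], [S → . f d A], [S → . g] }  — shift
  I1: { [E' → E .] }  — accept
  I2: { [E → S . f] }  — shift
  I3: { [E → . S f], [S → . b E], [S → . f d A], [S → . g], [S → b . E] }  — shift
  I4: { [S → f . d A] }  — shift
  I5: { [S → g .] }  — reduce
  I6: { [A → . b g g], [A → . g D S], [S → f d . A] }  — shift
  I7: { [S → f d A .] }  — reduce
  I8: { [A → b . g g] }  — shift
  I9: { [A → g . D S], [D → . b] }  — shift
  I10: { [A → g D . S], [S → . b E], [S → . f d A], [S → . g] }  — shift
  I11: { [D → b .] }  — reduce
  I12: { [A → g D S .] }  — reduce
  I13: { [A → b g . g] }  — shift
  I14: { [A → b g g .] }  — reduce
  I15: { [S → b E .] }  — reduce
  I16: { [E → S f .] }  — reduce

Every state is either a pure shift/goto state or contains exactly one complete item and nothing to shift — no conflicts. The grammar is LR(0).

Answer: Yes, the grammar is LR(0)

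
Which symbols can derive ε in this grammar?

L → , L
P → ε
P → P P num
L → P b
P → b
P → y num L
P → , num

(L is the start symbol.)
{ 'P' }

ε-productions: P → ε
So P is immediately nullable.
No further non-terminal can be added: every production for the remaining non-terminals contains a terminal or a non-nullable non-terminal.
Nullable = { 'P' }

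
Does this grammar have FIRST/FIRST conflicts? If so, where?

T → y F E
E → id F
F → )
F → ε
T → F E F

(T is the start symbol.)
FIRST sets of the non-terminals at (or reachable through a nullable prefix from) the front of some alternative:
  FIRST(F) = { ')', ε }
  FIRST(E) = { 'id' }

Productions for T:
  T → y F E: FIRST = { 'y' }
  T → F E F: FIRST = { ')', 'id' }
Productions for F:
  F → ): FIRST = { ')' }
  F → ε: FIRST = { ε }
E has only one production, so no FIRST/FIRST conflict is possible there.

All alternatives of each non-terminal have pairwise disjoint FIRST sets.

Answer: No FIRST/FIRST conflicts.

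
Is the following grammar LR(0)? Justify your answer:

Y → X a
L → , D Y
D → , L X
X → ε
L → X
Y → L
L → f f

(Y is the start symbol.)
No. Shift-reduce conflict between [X → .] and [L → . , D Y]

A grammar is LR(0) if no state in the canonical LR(0) collection has:
  - both a shift item (dot before a terminal) and a complete item (shift-reduce conflict), or
  - two or more complete items (reduce-reduce conflict; the accept item [Y' → Y .] counts as a complete item here).

Augment with Y' → Y and build the canonical LR(0) collection (I0 = CLOSURE({[Y' → . Y]}), then GOTO on every symbol after a dot until no new states appear). It has 14 states:
  I0: { [L → . , D Y], [L → . X], [L → . f f], [X → .], [Y → . L], [Y → . X a], [Y' → . Y] }  — shift, reduce
  I1: { [D → . , L X], [L → , . D Y] }  — shift
  I2: { [Y → L .] }  — reduce
  I3: { [L → X .], [Y → X . a] }  — shift, reduce
  I4: { [Y' → Y .] }  — accept
  I5: { [L → f . f] }  — shift
  I6: { [L → f f .] }  — reduce
  I7: { [Y → X a .] }  — reduce
  I8: { [D → , . L X], [L → . , D Y], [L → . X], [L → . f f], [X → .] }  — shift, reduce
  I9: { [L → , D . Y], [L → . , D Y], [L → . X], [L → . f f], [X → .], [Y → . L], [Y → . X a] }  — shift, reduce
  I10: { [L → , D Y .] }  — reduce
  I11: { [D → , L . X], [X → .] }  — reduce
  I12: { [L → X .] }  — reduce
  I13: { [D → , L X .] }  — reduce

Conflict in state I0:
  Shift-reduce conflict between [X → .] and [L → . , D Y]
So the grammar is NOT LR(0).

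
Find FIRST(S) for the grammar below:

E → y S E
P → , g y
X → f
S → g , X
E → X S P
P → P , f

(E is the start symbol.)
{ 'g' }

To compute FIRST(S), examine every production with S on the left-hand side, reading each right-hand side left to right until a non-nullable symbol is reached.

From S → g , X:
  - g is a terminal: add 'g' and stop

Collecting: FIRST(S) = { 'g' }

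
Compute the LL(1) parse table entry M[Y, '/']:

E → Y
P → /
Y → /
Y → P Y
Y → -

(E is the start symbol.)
To find M[Y, '/'], we find productions for Y where '/' is in the predict set (PREDICT(N → α) = (FIRST(α) \ {ε}) ∪ (FOLLOW(N) if α ⇒* ε)).

Relevant sets:
  FIRST(P) = { '/' }

Y → /: PREDICT = { '/' }
  '/' is in predict set, so this production goes in M[Y, '/']
Y → P Y: PREDICT = { '/' }
  '/' is in predict set, so this production goes in M[Y, '/']
Y → -: PREDICT = { '-' }

M[Y, '/'] = Y → /, Y → P Y  (a multiply-defined cell — the grammar is not LL(1))

Answer: Y → /, Y → P Y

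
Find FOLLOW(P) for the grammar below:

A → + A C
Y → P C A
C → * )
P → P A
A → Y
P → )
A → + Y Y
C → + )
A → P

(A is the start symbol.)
To compute FOLLOW(P), find every occurrence of P on a right-hand side N → α P β: add FIRST(β) \ {ε}, and if β is empty or nullable also add FOLLOW(N). Iterate to a fixed point.

In Y → P C A: P is followed by C A, add FIRST(C A) \ {ε} = { '*', '+' }
In P → P A: P is followed by A, add FIRST(A) \ {ε} = { ')', '+' }
In A → P: P is at the end, add FOLLOW(A)

The FOLLOW sets referred to above (computed the same way, to a fixed point):
  FOLLOW(A) = { $, ')', '*', '+' }

Taking the union: FOLLOW(P) = { $, ')', '*', '+' }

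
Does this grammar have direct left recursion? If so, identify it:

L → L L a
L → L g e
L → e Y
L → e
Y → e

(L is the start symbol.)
Yes, L is left-recursive

Direct left recursion occurs when N → N α for some non-terminal N (the right-hand side begins with the left-hand side itself).

L → L L a: LEFT RECURSIVE (starts with L)
L → L g e: LEFT RECURSIVE (starts with L)
L → e Y: starts with e
L → e: starts with e
Y → e: starts with e

The grammar has direct left recursion on: L.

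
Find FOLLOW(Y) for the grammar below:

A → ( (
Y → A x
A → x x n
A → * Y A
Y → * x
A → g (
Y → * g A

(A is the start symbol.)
{ '(', '*', 'g', 'x' }

To compute FOLLOW(Y), find every occurrence of Y on a right-hand side N → α Y β: add FIRST(β) \ {ε}, and if β is empty or nullable also add FOLLOW(N). Iterate to a fixed point.

In A → * Y A: Y is followed by A, add FIRST(A) \ {ε} = { '(', '*', 'g', 'x' }

Taking the union: FOLLOW(Y) = { '(', '*', 'g', 'x' }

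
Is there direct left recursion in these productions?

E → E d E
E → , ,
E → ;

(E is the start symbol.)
Yes, E is left-recursive

E → E d E: LEFT RECURSIVE (starts with E)
E → , ,: starts with ','
E → ;: starts with ';'

The grammar has direct left recursion on: E.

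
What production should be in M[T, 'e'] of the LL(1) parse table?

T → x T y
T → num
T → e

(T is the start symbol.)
T → e

To find M[T, 'e'], we find productions for T where 'e' is in the predict set (PREDICT(N → α) = (FIRST(α) \ {ε}) ∪ (FOLLOW(N) if α ⇒* ε)).

T → x T y: PREDICT = { 'x' }
T → num: PREDICT = { 'num' }
T → e: PREDICT = { 'e' }
  'e' is in predict set, so this production goes in M[T, 'e']

M[T, 'e'] = T → e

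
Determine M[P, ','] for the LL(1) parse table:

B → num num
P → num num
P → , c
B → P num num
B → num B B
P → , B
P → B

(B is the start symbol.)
To find M[P, ','], we find productions for P where ',' is in the predict set (PREDICT(N → α) = (FIRST(α) \ {ε}) ∪ (FOLLOW(N) if α ⇒* ε)).

Relevant sets:
  FIRST(B) = { ',', 'num' }

P → num num: PREDICT = { 'num' }
P → , c: PREDICT = { ',' }
  ',' is in predict set, so this production goes in M[P, ',']
P → , B: PREDICT = { ',' }
  ',' is in predict set, so this production goes in M[P, ',']
P → B: PREDICT = { ',', 'num' }
  ',' is in predict set, so this production goes in M[P, ',']

M[P, ','] = P → , c, P → , B, P → B  (a multiply-defined cell — the grammar is not LL(1))

Answer: P → , c, P → , B, P → B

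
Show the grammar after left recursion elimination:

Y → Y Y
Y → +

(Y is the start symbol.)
Y is directly left-recursive. The standard transformation for
  A → A α₁ | ... | A α_m | β₁ | ... | β_n
is
  A  → β₁ A' | ... | β_n A'
  A' → α₁ A' | ... | α_m A' | ε

Y → + becomes Y → + Y'
Y → Y Y becomes Y' → Y Y'
Add Y' → ε

Resulting grammar:
Y → + Y'
Y' → Y Y'
Y' → ε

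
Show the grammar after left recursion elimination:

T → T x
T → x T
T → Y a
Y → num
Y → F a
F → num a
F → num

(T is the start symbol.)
T → x T T'
T → Y a T'
T' → x T'
T' → ε
Y → num
Y → F a
F → num a
F → num

T is directly left-recursive. The standard transformation for
  A → A α₁ | ... | A α_m | β₁ | ... | β_n
is
  A  → β₁ A' | ... | β_n A'
  A' → α₁ A' | ... | α_m A' | ε

T → x T becomes T → x T T'
T → Y a becomes T → Y a T'
T → T x becomes T' → x T'
Add T' → ε

Productions for other non-terminals are unchanged:
  Y → num
  Y → F a
  F → num a
  F → num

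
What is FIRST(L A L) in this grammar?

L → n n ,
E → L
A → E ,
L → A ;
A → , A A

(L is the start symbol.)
FIRST sets of the non-terminals involved (from the grammar, by fixed-point iteration):
  FIRST(L) = { ',', 'n' }

To compute FIRST(L A L), process the symbols left to right:
Symbol L is a non-terminal. Add FIRST(L) \ {ε} = { ',', 'n' }
L is not nullable (ε ∉ FIRST(L)), so stop here.
FIRST(L A L) = { ',', 'n' }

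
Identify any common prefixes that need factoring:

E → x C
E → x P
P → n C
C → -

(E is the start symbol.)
Yes, E has productions with common prefix 'x'

Left-factoring is needed when two productions for the same non-terminal
share a common prefix on the right-hand side.

Productions for E:
  E → x C
  E → x P

Found common prefix 'x' in productions for E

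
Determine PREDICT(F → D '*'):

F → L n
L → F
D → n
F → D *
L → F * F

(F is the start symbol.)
{ 'n' }

PREDICT(F → D '*') = (FIRST(RHS) \ {ε}) ∪ (FOLLOW(F) if ε ∈ FIRST(RHS), i.e. RHS ⇒* ε)
FIRST(D) = { 'n' }
FIRST(D '*') = { 'n' }
ε ∉ FIRST(D '*'), so FOLLOW(F) is not added.
PREDICT(F → D '*') = { 'n' }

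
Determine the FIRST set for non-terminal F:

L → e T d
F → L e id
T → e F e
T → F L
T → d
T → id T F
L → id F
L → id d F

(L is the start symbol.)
{ 'e', 'id' }

To compute FIRST(F), examine every production with F on the left-hand side, reading each right-hand side left to right until a non-nullable symbol is reached.

FIRST sets of the other non-terminals involved (by the same procedure, iterated to a fixed point):
  FIRST(L) = { 'e', 'id' }

From F → L e id:
  - L is a non-terminal: add FIRST(L) \ {ε} = { 'e', 'id' }
    L is not nullable, so stop

Collecting: FIRST(F) = { 'e', 'id' }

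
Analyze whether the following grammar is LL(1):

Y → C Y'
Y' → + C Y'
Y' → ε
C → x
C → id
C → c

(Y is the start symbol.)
A grammar is LL(1) if for each non-terminal N with multiple productions, the predict sets of those productions are pairwise disjoint, where PREDICT(N → α) = (FIRST(α) \ {ε}) ∪ (FOLLOW(N) if α ⇒* ε).

Relevant sets:
  FOLLOW(Y') = { $ }

For Y':
  PREDICT(Y' → '+' C Y') = { '+' }
  PREDICT(Y' → ε) = { $ }
For C:
  PREDICT(C → x) = { 'x' }
  PREDICT(C → id) = { 'id' }
  PREDICT(C → c) = { 'c' }
Y has a single production, so nothing to check there.

All predict sets are disjoint. The grammar IS LL(1).

Answer: Yes, the grammar is LL(1).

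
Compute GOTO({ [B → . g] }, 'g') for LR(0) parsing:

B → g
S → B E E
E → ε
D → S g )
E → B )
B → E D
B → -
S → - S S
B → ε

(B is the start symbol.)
GOTO(I, 'g') = CLOSURE({ [A → αX.β] : [A → α.Xβ] ∈ I, X = 'g' })

Items with dot before 'g', with the dot advanced:
  [B → . g] → [B → g .]
Closure adds nothing (no advanced item has the dot before a non-terminal).

GOTO = { [B → g .] }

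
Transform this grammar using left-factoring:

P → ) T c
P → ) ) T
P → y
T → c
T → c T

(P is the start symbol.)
P → ) P'
P' → T c
P' → ) T
P → y
T → c T'
T' → ε
T' → T

Left-factoring transforms A → αβ₁ | αβ₂ into A → αA' and A' → β₁ | β₂
(α is the longest common prefix among the alternatives). Repeat until
no nonterminal has two alternatives with a common prefix.

Round 1: P has alternatives sharing prefix ')'. Introduce P': P → ) P'
  Add: P' → T c
  Add: P' → ) T

Round 2: T has alternatives sharing prefix 'c'. Introduce T': T → c T'
  Add: T' → ε
  Add: T' → T

No remaining common prefixes — done.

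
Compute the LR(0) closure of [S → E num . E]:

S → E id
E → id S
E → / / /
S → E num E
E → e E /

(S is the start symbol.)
{ [E → . / / /], [E → . e E /], [E → . id S], [S → E num . E] }

To compute CLOSURE, for each item [A → α.Bβ] where B is a non-terminal, add [B → .γ] for all productions B → γ; repeat for the newly added items until nothing changes.

Start with: [S → E num . E]
  [S → E num . E] has the dot before E: add [E → . id S], [E → . / / /], [E → . e E /]
No further items can be added.

CLOSURE = { [E → . / / /], [E → . e E /], [E → . id S], [S → E num . E] }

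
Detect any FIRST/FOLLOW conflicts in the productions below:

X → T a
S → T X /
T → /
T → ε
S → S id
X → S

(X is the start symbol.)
A FIRST/FOLLOW conflict occurs when a non-terminal N has a nullable alternative N → β (β ⇒* ε) and another alternative N → α with FIRST(α) ∩ FOLLOW(N) ≠ ∅: on such a lookahead the parser cannot decide between expanding α and letting N vanish via β.

Nullable non-terminals: T.

T: nullable alternative(s) T → ε; FOLLOW(T) = { '/', 'a' }
  T → /: FIRST \ {ε} = { '/' } — overlaps FOLLOW(T) on { '/' }: CONFLICT
  T → ε: FIRST \ {ε} = { } — this is the only nullable alternative, skip

S, X have no nullable alternative, so no FIRST/FOLLOW check is needed there.

So the grammar has 1 FIRST/FOLLOW conflict (marked CONFLICT above).

Answer: Yes. T → '/' with FOLLOW(T) on { '/' }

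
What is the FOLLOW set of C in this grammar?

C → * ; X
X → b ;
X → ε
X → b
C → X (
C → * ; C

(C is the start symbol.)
To compute FOLLOW(C), find every occurrence of C on a right-hand side N → α C β: add FIRST(β) \ {ε}, and if β is empty or nullable also add FOLLOW(N). Iterate to a fixed point.

C is the start symbol, so $ ∈ FOLLOW(C).
In C → * ; C: C is at the end; this adds FOLLOW(C) to itself — nothing new

Taking the union: FOLLOW(C) = { $ }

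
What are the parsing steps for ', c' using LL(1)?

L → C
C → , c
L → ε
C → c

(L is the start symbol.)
LL(1) parsing maintains a stack (initially the start symbol over $) and the input. At each step: if the stack top is a terminal, match it against the current input token; if it is a non-terminal N, replace it with the RHS of M[N, lookahead] (the unique production whose predict set contains the lookahead).

Stack is shown with the top on the left.

Stack  Input  Action
--------------------
L $    , c $  output L → C
C $    , c $  output C → , c
, c $  , c $  match ','
c $    c $    match 'c'
$      $      accept

The string is accepted.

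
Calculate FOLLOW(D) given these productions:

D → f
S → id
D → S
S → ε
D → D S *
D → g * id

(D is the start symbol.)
D is the start symbol, so $ ∈ FOLLOW(D).
In D → D S *: D is followed by S '*', add FIRST(S '*') \ {ε} = { '*', 'id' }

Taking the union: FOLLOW(D) = { $, '*', 'id' }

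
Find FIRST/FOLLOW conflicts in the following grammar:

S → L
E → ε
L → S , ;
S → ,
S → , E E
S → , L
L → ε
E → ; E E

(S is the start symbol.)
Yes. S → ',' with FOLLOW(S) on { ',' }; S → ',' E E with FOLLOW(S) on { ',' }; S → ',' L with FOLLOW(S) on { ',' }; E → ';' E E with FOLLOW(E) on { ';' }; L → S ',' ';' with FOLLOW(L) on { ',' }

A FIRST/FOLLOW conflict occurs when a non-terminal N has a nullable alternative N → β (β ⇒* ε) and another alternative N → α with FIRST(α) ∩ FOLLOW(N) ≠ ∅: on such a lookahead the parser cannot decide between expanding α and letting N vanish via β.

Nullable non-terminals: E, L, S.
FIRST sets used below: FIRST(S) = { ',', ε }, FIRST(L) = { ',', ε }

E: nullable alternative(s) E → ε; FOLLOW(E) = { $, ',', ';' }
  E → ε: FIRST \ {ε} = { } — this is the only nullable alternative, skip
  E → ; E E: FIRST \ {ε} = { ';' } — overlaps FOLLOW(E) on { ';' }: CONFLICT

L: nullable alternative(s) L → ε; FOLLOW(L) = { $, ',' }
  L → S , ;: FIRST \ {ε} = { ',' } — overlaps FOLLOW(L) on { ',' }: CONFLICT
  L → ε: FIRST \ {ε} = { } — this is the only nullable alternative, skip

S: nullable alternative(s) S → L; FOLLOW(S) = { $, ',' }
  S → L: FIRST \ {ε} = { ',' } — this is the only nullable alternative, skip
  S → ,: FIRST \ {ε} = { ',' } — overlaps FOLLOW(S) on { ',' }: CONFLICT
  S → , E E: FIRST \ {ε} = { ',' } — overlaps FOLLOW(S) on { ',' }: CONFLICT
  S → , L: FIRST \ {ε} = { ',' } — overlaps FOLLOW(S) on { ',' }: CONFLICT

So the grammar has 5 FIRST/FOLLOW conflicts (marked CONFLICT above).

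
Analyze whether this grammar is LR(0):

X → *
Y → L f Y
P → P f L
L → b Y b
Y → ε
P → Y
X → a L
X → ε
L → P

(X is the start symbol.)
No. Shift-reduce conflict between [X → .] and [X → . *]

A grammar is LR(0) if no state in the canonical LR(0) collection has:
  - both a shift item (dot before a terminal) and a complete item (shift-reduce conflict), or
  - two or more complete items (reduce-reduce conflict; the accept item [X' → X .] counts as a complete item here).

Augment with X' → X and build the canonical LR(0) collection (I0 = CLOSURE({[X' → . X]}), then GOTO on every symbol after a dot until no new states appear). It has 15 states:
  I0: { [X → . *], [X → . a L], [X → .], [X' → . X] }  — shift, reduce
  I1: { [X → * .] }  — reduce
  I2: { [X' → X .] }  — accept
  I3: { [L → . P], [L → . b Y b], [P → . P f L], [P → . Y], [X → a . L], [Y → . L f Y], [Y → .] }  — shift, reduce
  I4: { [X → a L .], [Y → L . f Y] }  — shift, reduce
  I5: { [L → P .], [P → P . f L] }  — shift, reduce
  I6: { [P → Y .] }  — reduce
  I7: { [L → . P], [L → . b Y b], [L → b . Y b], [P → . P f L], [P → . Y], [Y → . L f Y], [Y → .] }  — shift, reduce
  I8: { [Y → L . f Y] }  — shift
  I9: { [L → b Y . b], [P → Y .] }  — shift, reduce
  I10: { [L → b Y b .] }  — reduce
  I11: { [L → . P], [L → . b Y b], [P → . P f L], [P → . Y], [Y → . L f Y], [Y → .], [Y → L f . Y] }  — shift, reduce
  I12: { [P → Y .], [Y → L f Y .] }  — 2 reduces
  I13: { [L → . P], [L → . b Y b], [P → . P f L], [P → . Y], [P → P f . L], [Y → . L f Y], [Y → .] }  — shift, reduce
  I14: { [P → P f L .], [Y → L . f Y] }  — shift, reduce

Conflict in state I0:
  Shift-reduce conflict between [X → .] and [X → . *]
So the grammar is NOT LR(0).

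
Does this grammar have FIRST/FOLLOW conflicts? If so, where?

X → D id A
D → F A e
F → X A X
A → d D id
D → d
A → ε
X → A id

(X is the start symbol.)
Nullable non-terminals: A.

A: nullable alternative(s) A → ε; FOLLOW(A) = { $, 'd', 'e', 'id' }
  A → d D id: FIRST \ {ε} = { 'd' } — overlaps FOLLOW(A) on { 'd' }: CONFLICT
  A → ε: FIRST \ {ε} = { } — this is the only nullable alternative, skip

D, F, X have no nullable alternative, so no FIRST/FOLLOW check is needed there.

So the grammar has 1 FIRST/FOLLOW conflict (marked CONFLICT above).

Answer: Yes. A → d D id with FOLLOW(A) on { 'd' }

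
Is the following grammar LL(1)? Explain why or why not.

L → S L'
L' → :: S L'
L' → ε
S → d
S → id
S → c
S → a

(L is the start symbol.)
Yes, the grammar is LL(1).

Relevant sets:
  FOLLOW(L') = { $ }

For L':
  PREDICT(L' → :: S L') = { '::' }
  PREDICT(L' → ε) = { $ }
For S:
  PREDICT(S → d) = { 'd' }
  PREDICT(S → id) = { 'id' }
  PREDICT(S → c) = { 'c' }
  PREDICT(S → a) = { 'a' }
L has a single production, so nothing to check there.

All predict sets are disjoint. The grammar IS LL(1).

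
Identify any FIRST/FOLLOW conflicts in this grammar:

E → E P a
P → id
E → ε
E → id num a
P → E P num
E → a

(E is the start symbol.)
Nullable non-terminals: E.
FIRST sets used below: FIRST(E) = { 'a', 'id', ε }, FIRST(P) = { 'a', 'id' }

E: nullable alternative(s) E → ε; FOLLOW(E) = { $, 'a', 'id' }
  E → E P a: FIRST \ {ε} = { 'a', 'id' } — overlaps FOLLOW(E) on { 'a', 'id' }: CONFLICT
  E → ε: FIRST \ {ε} = { } — this is the only nullable alternative, skip
  E → id num a: FIRST \ {ε} = { 'id' } — overlaps FOLLOW(E) on { 'id' }: CONFLICT
  E → a: FIRST \ {ε} = { 'a' } — overlaps FOLLOW(E) on { 'a' }: CONFLICT

P has no nullable alternative, so no FIRST/FOLLOW check is needed there.

So the grammar has 3 FIRST/FOLLOW conflicts (marked CONFLICT above).

Answer: Yes. E → E P a with FOLLOW(E) on { 'a', 'id' }; E → id num a with FOLLOW(E) on { 'id' }; E → a with FOLLOW(E) on { 'a' }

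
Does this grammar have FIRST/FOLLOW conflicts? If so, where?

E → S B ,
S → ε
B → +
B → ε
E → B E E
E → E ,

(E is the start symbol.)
Nullable non-terminals: B, S.

B: nullable alternative(s) B → ε; FOLLOW(B) = { '+', ',' }
  B → +: FIRST \ {ε} = { '+' } — overlaps FOLLOW(B) on { '+' }: CONFLICT
  B → ε: FIRST \ {ε} = { } — this is the only nullable alternative, skip
S has a nullable alternative but only one production, so nothing to check.

E has no nullable alternative, so no FIRST/FOLLOW check is needed there.

So the grammar has 1 FIRST/FOLLOW conflict (marked CONFLICT above).

Answer: Yes. B → '+' with FOLLOW(B) on { '+' }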